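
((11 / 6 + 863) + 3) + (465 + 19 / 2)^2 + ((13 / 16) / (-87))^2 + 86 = 226104.08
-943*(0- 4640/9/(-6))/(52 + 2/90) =-1557.57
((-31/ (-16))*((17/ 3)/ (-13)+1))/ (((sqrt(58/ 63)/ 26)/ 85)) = 28985*sqrt(406)/ 232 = 2517.38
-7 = -7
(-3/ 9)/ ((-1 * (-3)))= -1/ 9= -0.11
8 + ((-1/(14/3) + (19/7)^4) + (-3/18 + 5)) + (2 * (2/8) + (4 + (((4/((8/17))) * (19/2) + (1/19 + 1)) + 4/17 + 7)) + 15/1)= 1632644429/9306276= 175.43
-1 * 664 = -664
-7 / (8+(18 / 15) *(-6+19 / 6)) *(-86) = 3010 / 23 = 130.87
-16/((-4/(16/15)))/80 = 4/75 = 0.05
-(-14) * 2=28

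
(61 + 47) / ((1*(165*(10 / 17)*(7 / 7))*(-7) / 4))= -1224 / 1925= -0.64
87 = 87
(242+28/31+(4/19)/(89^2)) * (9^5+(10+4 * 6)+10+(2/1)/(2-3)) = 66965324487054/4665469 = 14353396.09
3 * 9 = 27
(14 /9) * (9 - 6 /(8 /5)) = 49 /6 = 8.17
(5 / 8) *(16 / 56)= 5 / 28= 0.18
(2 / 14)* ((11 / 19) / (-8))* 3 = -33 / 1064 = -0.03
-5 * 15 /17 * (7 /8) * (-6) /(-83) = -0.28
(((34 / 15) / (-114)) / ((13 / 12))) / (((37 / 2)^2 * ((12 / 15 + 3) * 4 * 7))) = -68 / 134919057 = -0.00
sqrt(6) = 2.45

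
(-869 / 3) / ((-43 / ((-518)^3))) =-120783902008 / 129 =-936309317.89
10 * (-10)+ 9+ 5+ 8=-78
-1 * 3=-3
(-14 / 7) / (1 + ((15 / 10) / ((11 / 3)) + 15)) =-44 / 361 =-0.12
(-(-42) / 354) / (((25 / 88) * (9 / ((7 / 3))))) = 4312 / 39825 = 0.11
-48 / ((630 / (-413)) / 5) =472 / 3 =157.33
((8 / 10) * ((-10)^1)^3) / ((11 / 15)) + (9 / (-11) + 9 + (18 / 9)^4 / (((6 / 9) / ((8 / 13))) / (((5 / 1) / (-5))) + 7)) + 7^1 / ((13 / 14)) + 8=-10807712 / 10153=-1064.48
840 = 840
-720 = -720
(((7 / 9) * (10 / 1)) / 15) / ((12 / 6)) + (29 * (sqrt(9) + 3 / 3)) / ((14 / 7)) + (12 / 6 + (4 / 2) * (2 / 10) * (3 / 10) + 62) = 82606 / 675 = 122.38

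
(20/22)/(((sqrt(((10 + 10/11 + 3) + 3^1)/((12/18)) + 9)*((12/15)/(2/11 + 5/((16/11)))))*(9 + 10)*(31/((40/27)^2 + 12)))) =5885425*sqrt(462)/7481534544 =0.02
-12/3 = -4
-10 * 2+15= -5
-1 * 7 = -7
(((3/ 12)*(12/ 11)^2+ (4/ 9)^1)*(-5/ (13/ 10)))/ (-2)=20200/ 14157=1.43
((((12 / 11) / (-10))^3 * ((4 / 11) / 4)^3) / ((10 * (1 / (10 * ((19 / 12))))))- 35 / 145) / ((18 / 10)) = -1550125793 / 11559435525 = -0.13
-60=-60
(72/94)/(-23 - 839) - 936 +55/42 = -795229805/850794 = -934.69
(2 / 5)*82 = 32.80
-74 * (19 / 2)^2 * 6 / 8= -40071 / 8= -5008.88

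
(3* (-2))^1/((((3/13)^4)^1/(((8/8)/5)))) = -57122/135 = -423.13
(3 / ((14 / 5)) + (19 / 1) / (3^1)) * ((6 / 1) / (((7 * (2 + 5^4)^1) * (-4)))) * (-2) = 311 / 61446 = 0.01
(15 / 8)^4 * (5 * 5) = 308.99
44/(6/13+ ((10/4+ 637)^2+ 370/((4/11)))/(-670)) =-0.07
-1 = -1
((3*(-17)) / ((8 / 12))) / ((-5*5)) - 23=-997 / 50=-19.94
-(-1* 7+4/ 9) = 59/ 9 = 6.56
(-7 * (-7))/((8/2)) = 49/4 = 12.25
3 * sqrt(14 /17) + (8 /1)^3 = 3 * sqrt(238) /17 + 512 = 514.72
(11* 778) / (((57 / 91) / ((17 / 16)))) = 6619613 / 456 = 14516.70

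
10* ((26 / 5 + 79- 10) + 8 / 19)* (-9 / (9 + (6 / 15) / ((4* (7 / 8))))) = -736.85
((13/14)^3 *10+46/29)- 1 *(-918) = 36907061/39788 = 927.59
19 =19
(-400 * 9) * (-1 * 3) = 10800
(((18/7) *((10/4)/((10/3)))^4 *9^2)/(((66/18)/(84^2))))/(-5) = -11160261/440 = -25364.23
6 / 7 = 0.86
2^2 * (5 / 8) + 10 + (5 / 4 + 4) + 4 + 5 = 26.75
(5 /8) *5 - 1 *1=17 /8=2.12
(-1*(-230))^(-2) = 1 / 52900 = 0.00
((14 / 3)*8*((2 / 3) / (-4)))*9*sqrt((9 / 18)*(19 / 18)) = -28*sqrt(19) / 3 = -40.68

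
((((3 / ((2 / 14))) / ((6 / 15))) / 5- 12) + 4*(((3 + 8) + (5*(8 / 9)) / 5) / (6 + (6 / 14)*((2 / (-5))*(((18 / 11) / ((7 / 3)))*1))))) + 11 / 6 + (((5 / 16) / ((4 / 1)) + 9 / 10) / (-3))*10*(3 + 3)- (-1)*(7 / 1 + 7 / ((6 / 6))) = 3261661 / 1140912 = 2.86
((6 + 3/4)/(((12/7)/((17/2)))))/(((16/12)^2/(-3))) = -28917/512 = -56.48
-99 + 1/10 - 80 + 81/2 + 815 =3383/5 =676.60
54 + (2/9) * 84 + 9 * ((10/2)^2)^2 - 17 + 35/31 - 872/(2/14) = -39265/93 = -422.20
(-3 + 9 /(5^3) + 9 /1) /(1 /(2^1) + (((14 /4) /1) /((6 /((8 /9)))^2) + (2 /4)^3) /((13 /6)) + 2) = 9590724 /4095875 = 2.34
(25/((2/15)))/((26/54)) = 10125/26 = 389.42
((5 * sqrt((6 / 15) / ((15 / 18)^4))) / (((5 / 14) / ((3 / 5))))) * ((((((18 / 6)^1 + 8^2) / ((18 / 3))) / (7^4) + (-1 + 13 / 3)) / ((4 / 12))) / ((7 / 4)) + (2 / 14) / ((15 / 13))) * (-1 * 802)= -85104435312 * sqrt(10) / 7503125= -35868.24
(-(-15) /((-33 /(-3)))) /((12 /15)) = 75 /44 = 1.70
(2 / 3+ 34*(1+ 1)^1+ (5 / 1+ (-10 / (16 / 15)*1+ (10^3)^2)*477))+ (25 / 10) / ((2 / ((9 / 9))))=476995603.04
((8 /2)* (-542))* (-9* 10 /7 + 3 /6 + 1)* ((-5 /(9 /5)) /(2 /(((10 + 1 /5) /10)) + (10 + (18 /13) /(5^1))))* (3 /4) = -4191.67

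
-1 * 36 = -36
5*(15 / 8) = 75 / 8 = 9.38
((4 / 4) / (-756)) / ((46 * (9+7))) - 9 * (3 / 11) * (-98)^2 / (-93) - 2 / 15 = 240345373271 / 948689280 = 253.34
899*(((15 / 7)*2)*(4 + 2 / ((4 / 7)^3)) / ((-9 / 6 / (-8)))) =2117145 / 7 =302449.29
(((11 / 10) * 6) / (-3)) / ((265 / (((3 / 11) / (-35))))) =3 / 46375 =0.00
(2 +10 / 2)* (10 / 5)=14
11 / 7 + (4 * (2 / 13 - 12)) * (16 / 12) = -16819 / 273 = -61.61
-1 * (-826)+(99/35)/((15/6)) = 827.13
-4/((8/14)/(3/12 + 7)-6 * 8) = 203/2432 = 0.08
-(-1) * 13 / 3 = 13 / 3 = 4.33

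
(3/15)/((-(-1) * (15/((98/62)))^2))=2401/1081125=0.00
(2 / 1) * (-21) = -42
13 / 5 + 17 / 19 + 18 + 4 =2422 / 95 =25.49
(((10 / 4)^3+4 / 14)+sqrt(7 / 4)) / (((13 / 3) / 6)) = 9*sqrt(7) / 13+8019 / 364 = 23.86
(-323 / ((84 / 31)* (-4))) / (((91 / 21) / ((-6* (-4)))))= 30039 / 182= 165.05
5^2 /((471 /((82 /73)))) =2050 /34383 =0.06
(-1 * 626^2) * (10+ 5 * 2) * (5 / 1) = -39187600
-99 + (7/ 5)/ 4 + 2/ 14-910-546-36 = -222671/ 140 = -1590.51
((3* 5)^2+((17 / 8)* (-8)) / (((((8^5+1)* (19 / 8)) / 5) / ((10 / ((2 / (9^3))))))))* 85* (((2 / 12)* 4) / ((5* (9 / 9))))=173285250 / 69179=2504.88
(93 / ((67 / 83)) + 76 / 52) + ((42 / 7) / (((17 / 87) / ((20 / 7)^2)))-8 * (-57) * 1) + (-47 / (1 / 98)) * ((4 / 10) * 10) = -12770042364 / 725543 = -17600.67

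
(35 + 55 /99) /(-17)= -320 /153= -2.09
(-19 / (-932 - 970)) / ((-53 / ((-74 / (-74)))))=-19 / 100806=-0.00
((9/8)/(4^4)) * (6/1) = 27/1024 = 0.03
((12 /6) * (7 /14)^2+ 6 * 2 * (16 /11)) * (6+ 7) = 233.41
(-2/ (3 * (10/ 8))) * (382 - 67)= -168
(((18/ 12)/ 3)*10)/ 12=5/ 12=0.42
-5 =-5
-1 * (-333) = 333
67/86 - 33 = -2771/86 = -32.22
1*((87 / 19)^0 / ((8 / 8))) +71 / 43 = 114 / 43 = 2.65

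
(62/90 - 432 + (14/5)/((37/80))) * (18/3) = -1416106/555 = -2551.54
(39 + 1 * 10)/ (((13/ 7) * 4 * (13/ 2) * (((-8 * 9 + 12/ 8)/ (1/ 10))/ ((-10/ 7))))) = 49/ 23829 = 0.00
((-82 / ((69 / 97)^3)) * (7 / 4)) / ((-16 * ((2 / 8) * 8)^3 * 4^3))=261937151 / 5382291456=0.05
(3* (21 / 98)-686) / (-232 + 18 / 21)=9595 / 3236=2.97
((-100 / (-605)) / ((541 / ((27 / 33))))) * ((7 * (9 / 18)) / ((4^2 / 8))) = 315 / 720071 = 0.00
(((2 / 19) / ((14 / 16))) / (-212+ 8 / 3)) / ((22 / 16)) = -96 / 229691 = -0.00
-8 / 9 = -0.89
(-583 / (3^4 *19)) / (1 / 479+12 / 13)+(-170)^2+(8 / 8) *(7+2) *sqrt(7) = 28923.40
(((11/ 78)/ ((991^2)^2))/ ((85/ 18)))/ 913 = 3/ 88457566650802115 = 0.00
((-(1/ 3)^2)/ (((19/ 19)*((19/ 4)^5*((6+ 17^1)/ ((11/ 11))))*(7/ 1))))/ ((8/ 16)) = -0.00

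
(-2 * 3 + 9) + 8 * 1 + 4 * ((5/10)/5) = 11.40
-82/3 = -27.33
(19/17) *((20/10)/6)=19/51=0.37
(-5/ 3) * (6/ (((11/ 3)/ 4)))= -120/ 11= -10.91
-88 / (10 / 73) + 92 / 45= -640.36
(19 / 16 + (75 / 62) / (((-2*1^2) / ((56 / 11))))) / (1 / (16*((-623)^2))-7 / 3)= 12017638227 / 14823421745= 0.81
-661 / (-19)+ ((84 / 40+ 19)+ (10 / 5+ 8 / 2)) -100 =-7241 / 190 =-38.11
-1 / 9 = -0.11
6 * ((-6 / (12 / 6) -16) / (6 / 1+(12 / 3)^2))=-57 / 11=-5.18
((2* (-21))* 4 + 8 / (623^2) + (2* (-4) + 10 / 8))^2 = 73604850625975321 / 2410305930256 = 30537.56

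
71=71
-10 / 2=-5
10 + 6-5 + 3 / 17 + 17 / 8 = 1809 / 136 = 13.30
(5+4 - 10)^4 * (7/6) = 1.17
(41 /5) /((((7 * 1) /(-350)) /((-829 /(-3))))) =-339890 /3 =-113296.67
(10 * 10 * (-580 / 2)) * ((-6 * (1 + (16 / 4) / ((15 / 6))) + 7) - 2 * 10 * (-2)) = -910600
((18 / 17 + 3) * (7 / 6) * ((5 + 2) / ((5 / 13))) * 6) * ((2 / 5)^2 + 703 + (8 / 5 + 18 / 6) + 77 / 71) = 55301620647 / 150875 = 366539.32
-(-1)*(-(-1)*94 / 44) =47 / 22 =2.14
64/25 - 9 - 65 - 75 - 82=-5711/25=-228.44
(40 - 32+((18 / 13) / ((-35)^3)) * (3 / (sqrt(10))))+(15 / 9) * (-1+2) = 29 / 3 - 27 * sqrt(10) / 2786875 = 9.67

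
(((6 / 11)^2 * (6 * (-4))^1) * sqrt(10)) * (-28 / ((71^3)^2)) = 24192 * sqrt(10) / 15500134354441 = 0.00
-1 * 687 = -687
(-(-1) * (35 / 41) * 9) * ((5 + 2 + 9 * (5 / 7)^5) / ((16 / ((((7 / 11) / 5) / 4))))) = 0.13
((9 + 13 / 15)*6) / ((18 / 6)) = 296 / 15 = 19.73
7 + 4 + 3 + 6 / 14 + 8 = 157 / 7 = 22.43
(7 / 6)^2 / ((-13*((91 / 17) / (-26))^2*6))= -289 / 702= -0.41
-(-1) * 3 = 3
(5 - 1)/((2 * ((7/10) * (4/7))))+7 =12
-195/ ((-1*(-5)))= -39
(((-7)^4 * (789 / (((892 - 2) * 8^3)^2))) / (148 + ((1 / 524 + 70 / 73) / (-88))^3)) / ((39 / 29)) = 21316035225139803256339 / 465034873043201943959769666400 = 0.00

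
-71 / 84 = -0.85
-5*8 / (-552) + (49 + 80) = 8906 / 69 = 129.07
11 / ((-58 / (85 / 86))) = -935 / 4988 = -0.19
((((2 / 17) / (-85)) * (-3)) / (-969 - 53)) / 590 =-3 / 435653050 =-0.00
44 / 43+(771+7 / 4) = 133089 / 172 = 773.77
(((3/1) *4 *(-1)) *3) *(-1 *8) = 288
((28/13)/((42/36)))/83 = 24/1079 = 0.02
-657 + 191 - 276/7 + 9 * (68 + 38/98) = 5393/49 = 110.06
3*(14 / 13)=42 / 13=3.23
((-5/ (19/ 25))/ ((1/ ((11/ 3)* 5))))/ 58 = -6875/ 3306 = -2.08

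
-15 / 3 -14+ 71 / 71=-18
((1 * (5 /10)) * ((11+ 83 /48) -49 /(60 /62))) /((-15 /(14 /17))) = 63679 /61200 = 1.04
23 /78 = 0.29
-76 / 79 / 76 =-1 / 79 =-0.01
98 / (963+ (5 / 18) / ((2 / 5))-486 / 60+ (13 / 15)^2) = 88200 / 860711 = 0.10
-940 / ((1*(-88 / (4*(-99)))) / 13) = -54990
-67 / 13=-5.15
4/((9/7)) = 28/9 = 3.11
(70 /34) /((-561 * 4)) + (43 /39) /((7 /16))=2915141 /1157156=2.52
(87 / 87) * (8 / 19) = 0.42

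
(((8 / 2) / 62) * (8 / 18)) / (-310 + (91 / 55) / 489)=-71720 / 775374387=-0.00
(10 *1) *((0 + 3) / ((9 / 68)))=680 / 3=226.67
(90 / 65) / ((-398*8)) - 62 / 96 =-80251 / 124176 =-0.65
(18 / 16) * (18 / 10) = 81 / 40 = 2.02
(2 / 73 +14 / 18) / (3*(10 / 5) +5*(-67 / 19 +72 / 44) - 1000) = -110561 / 137786697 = -0.00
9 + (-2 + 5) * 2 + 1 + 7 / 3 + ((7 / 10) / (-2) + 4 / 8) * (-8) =257 / 15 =17.13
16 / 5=3.20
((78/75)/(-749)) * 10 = -52/3745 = -0.01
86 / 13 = 6.62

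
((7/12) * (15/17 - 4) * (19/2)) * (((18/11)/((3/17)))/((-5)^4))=-7049/27500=-0.26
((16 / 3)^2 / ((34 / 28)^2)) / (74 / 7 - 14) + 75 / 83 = -3058807 / 647649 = -4.72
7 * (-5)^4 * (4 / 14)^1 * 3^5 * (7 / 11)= 2126250 / 11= 193295.45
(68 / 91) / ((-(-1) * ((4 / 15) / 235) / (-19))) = -1138575 / 91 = -12511.81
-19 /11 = -1.73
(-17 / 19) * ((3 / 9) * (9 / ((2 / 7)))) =-357 / 38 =-9.39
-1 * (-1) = 1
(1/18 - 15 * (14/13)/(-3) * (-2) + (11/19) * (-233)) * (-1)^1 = 647375/4446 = 145.61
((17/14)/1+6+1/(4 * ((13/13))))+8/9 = 2105/252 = 8.35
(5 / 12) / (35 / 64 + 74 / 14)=560 / 7839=0.07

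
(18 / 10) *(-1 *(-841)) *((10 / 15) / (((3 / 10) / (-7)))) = -23548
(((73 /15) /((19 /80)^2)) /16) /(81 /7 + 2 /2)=5110 /11913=0.43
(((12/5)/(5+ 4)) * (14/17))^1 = 0.22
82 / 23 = 3.57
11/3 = 3.67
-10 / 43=-0.23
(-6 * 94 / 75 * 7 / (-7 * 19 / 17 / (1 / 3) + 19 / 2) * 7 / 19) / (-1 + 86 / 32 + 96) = 5011328 / 352651875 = 0.01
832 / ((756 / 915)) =63440 / 63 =1006.98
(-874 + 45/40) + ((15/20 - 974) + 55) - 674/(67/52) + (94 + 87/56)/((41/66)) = -2160.41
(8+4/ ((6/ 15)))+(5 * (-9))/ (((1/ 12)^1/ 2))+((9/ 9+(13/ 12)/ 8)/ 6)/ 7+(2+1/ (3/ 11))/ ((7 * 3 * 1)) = -67949/ 64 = -1061.70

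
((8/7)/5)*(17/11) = 136/385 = 0.35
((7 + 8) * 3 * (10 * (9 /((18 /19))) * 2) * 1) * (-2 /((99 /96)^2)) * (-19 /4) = 9241600 /121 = 76376.86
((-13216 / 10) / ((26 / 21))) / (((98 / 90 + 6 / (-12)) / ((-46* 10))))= 574499520 / 689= 833816.43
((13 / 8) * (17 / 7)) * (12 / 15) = 221 / 70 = 3.16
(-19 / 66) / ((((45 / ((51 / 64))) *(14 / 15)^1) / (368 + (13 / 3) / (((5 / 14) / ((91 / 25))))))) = -24961763 / 11088000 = -2.25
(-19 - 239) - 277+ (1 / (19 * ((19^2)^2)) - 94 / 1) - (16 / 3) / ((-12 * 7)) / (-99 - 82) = -17759797781206 / 28234956897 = -629.00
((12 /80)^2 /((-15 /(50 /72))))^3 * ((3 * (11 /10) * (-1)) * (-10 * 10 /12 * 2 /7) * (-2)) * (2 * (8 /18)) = 11 /696729600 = 0.00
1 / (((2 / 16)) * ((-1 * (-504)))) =1 / 63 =0.02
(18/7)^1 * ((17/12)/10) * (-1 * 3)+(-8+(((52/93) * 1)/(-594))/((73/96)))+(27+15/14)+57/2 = 4467405337/94095540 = 47.48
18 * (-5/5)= -18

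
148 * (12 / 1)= 1776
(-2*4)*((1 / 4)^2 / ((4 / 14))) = -7 / 4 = -1.75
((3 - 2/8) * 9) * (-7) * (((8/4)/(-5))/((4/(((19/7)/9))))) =209/40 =5.22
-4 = -4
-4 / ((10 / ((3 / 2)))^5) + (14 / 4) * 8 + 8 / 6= 70399271 / 2400000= 29.33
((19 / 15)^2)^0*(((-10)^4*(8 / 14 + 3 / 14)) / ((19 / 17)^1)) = 935000 / 133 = 7030.08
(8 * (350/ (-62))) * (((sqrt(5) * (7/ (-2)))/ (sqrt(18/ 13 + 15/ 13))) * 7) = 34300 * sqrt(2145)/ 1023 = 1552.86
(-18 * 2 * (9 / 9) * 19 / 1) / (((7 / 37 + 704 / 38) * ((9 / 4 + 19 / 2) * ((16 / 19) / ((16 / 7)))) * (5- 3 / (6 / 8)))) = -36544752 / 4328653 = -8.44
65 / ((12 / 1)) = 65 / 12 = 5.42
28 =28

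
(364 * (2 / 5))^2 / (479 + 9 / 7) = 1854944 / 42025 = 44.14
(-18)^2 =324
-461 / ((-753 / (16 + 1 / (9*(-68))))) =4513651 / 460836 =9.79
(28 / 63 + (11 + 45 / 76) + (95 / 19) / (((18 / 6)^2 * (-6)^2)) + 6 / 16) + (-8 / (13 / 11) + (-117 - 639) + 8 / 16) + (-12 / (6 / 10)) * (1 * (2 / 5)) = -121297199 / 160056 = -757.84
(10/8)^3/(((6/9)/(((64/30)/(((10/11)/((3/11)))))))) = 15/8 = 1.88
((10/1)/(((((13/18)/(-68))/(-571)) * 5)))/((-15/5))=-465936/13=-35841.23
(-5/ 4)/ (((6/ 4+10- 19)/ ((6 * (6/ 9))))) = 2/ 3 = 0.67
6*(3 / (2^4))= 9 / 8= 1.12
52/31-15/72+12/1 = 10021/744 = 13.47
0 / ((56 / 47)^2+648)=0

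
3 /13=0.23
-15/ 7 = -2.14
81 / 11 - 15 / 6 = 107 / 22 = 4.86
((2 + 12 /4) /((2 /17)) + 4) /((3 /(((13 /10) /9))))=403 /180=2.24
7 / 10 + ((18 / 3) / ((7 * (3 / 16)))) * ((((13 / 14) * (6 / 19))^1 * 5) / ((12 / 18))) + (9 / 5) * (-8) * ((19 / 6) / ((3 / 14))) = -1881051 / 9310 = -202.05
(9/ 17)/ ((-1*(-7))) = 9/ 119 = 0.08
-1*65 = -65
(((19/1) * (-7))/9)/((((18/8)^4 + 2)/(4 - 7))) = 34048/21219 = 1.60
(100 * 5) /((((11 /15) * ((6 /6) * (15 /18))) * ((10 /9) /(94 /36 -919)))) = -7422750 /11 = -674795.45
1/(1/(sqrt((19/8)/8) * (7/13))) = 7 * sqrt(19)/104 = 0.29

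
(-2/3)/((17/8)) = -16/51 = -0.31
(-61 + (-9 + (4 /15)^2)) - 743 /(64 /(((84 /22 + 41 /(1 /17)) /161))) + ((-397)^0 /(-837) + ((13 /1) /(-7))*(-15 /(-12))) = -291214530703 /2371723200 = -122.79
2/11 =0.18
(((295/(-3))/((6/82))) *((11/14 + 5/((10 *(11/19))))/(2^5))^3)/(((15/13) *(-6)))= 64415500201/2423467081728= 0.03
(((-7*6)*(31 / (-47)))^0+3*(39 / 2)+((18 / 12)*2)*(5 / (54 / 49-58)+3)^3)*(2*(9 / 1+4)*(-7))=-263444202463351 / 10835483936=-24313.10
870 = 870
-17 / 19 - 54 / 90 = -142 / 95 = -1.49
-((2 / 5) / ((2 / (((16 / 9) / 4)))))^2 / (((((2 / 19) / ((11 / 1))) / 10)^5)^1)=-797556440098000 / 81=-9846375803679.01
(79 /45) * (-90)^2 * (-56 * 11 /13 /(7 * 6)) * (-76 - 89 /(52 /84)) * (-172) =-102487218240 /169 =-606433244.02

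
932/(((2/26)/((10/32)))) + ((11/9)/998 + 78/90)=340158929/89820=3787.12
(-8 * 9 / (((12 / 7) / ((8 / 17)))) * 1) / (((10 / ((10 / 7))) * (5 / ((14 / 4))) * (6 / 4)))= -112 / 85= -1.32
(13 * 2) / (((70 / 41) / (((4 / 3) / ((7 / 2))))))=4264 / 735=5.80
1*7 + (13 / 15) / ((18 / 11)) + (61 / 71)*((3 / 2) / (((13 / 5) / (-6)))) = 1135309 / 249210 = 4.56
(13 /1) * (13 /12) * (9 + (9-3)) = 845 /4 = 211.25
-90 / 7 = -12.86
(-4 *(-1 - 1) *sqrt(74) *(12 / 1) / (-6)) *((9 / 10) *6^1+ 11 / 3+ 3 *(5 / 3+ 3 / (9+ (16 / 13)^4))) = -230147744 *sqrt(74) / 967755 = -2045.77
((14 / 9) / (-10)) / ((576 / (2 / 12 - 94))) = 3941 / 155520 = 0.03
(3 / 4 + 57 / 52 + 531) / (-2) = -6927 / 26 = -266.42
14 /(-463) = -14 /463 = -0.03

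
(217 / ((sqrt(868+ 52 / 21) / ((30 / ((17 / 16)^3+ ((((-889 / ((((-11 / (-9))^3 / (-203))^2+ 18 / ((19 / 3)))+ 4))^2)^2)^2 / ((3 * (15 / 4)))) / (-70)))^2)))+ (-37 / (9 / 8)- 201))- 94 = -327.89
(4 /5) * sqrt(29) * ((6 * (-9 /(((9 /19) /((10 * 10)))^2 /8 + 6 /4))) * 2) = -831744000 * sqrt(29) /14440027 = -310.18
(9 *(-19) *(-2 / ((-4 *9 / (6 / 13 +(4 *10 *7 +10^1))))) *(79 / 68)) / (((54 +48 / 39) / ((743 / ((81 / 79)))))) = -20792590492 / 494343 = -42061.06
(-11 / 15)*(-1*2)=22 / 15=1.47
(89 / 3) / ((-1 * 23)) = -89 / 69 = -1.29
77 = 77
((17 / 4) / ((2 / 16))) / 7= 34 / 7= 4.86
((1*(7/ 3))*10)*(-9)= -210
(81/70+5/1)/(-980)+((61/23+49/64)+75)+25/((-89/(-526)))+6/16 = 254492827969/1123393600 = 226.54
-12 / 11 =-1.09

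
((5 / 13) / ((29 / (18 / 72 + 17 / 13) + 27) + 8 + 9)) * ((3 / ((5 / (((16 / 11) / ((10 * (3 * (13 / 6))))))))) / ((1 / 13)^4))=41067 / 17435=2.36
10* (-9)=-90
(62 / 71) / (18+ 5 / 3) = 186 / 4189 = 0.04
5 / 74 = 0.07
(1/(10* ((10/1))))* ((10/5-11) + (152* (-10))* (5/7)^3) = -193087/34300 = -5.63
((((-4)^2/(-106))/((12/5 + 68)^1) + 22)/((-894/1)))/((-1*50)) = 51299/104240400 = 0.00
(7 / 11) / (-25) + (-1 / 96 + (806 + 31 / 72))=63866459 / 79200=806.39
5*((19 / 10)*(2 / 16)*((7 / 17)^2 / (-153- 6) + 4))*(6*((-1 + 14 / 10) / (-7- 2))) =-698269 / 551412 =-1.27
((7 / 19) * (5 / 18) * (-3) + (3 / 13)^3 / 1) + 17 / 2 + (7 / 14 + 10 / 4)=1403225 / 125229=11.21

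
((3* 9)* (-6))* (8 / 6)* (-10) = 2160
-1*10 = -10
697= 697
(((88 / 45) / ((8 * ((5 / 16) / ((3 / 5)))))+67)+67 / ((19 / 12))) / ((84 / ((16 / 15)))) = 3128876 / 2244375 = 1.39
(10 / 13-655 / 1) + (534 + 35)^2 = 4200388 / 13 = 323106.77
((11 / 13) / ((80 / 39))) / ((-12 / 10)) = -11 / 32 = -0.34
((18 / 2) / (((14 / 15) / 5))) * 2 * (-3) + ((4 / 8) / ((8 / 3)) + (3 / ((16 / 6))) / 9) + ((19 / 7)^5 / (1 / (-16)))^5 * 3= -4684693418054829432939671650087259020717 / 21457097914623438412912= -218328379573740856.19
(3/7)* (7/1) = 3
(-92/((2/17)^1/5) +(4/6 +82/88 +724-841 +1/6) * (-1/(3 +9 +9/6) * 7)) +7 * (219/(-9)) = -7164677/1782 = -4020.58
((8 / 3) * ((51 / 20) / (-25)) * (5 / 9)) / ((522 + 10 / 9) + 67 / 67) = -34 / 117925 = -0.00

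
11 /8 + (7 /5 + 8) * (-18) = -6713 /40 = -167.82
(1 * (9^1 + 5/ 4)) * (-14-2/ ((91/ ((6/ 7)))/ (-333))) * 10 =-504505/ 637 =-792.00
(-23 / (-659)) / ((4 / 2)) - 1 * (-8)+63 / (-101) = 984233 / 133118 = 7.39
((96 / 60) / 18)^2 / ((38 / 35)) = 56 / 7695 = 0.01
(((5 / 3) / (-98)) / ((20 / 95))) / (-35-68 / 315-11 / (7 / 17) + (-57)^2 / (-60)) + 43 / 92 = 44090111 / 94192084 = 0.47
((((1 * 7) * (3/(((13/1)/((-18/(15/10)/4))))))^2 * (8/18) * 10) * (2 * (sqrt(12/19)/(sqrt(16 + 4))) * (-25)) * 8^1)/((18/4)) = -313600 * sqrt(285)/3211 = -1648.76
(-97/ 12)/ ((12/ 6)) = -97/ 24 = -4.04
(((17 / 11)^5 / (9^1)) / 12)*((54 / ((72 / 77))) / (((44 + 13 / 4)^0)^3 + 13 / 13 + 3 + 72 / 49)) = 487010951 / 668332368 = 0.73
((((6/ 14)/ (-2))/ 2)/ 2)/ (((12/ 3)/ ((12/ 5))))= -9/ 280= -0.03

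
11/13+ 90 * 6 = 7031/13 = 540.85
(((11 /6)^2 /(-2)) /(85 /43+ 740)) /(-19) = 5203 /43646040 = 0.00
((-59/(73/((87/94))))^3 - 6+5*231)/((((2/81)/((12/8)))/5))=450910358145366525/1292445183712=348881.61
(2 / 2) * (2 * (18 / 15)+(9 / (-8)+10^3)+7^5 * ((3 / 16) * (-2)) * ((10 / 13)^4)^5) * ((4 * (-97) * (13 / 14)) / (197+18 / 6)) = -71387858502331837137371628547 / 40933768130512491098956000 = -1743.98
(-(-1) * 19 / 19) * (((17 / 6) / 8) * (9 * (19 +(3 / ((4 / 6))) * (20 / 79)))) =81141 / 1264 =64.19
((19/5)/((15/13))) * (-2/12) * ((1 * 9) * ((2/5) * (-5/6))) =247/150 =1.65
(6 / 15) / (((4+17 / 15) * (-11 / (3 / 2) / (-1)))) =9 / 847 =0.01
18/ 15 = 6/ 5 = 1.20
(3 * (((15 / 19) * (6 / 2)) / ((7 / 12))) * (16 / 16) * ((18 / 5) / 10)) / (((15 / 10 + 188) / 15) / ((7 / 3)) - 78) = -0.06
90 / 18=5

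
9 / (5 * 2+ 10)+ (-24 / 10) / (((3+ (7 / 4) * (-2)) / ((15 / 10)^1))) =153 / 20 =7.65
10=10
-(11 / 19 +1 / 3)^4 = -7311616 / 10556001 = -0.69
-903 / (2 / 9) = -8127 / 2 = -4063.50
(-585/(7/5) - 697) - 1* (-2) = -7790/7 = -1112.86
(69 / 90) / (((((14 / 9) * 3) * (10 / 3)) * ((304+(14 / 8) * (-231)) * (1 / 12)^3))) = -59616 / 70175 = -0.85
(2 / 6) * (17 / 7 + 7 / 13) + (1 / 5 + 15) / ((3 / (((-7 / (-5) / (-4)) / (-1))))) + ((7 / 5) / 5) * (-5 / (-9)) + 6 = 182594 / 20475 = 8.92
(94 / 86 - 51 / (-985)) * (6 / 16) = 18183 / 42355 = 0.43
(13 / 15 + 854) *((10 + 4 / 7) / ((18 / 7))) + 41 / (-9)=473836 / 135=3509.90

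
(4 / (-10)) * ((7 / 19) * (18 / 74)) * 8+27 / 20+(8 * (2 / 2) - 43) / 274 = 1801963 / 1926220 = 0.94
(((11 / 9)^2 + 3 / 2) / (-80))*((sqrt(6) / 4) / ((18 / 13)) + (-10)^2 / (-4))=2425 / 2592 - 1261*sqrt(6) / 186624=0.92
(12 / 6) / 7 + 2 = 16 / 7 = 2.29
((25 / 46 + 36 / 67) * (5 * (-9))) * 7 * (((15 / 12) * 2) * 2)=-5246325 / 3082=-1702.25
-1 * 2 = -2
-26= -26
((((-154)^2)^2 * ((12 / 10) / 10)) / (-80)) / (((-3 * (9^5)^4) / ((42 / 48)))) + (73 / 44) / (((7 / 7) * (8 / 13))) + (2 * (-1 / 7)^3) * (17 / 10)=492856864569984262562622179 / 183483487108087169464692000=2.69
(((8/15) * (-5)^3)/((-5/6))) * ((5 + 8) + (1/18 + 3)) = 11560/9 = 1284.44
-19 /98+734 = 71913 /98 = 733.81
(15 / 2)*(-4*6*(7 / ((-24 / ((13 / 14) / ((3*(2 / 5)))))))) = 325 / 8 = 40.62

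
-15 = -15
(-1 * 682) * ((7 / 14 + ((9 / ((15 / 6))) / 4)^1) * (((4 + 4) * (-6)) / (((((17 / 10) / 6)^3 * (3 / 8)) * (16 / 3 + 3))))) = 3167797248 / 4913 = 644778.60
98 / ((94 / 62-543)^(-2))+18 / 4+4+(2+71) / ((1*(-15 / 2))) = 828403164683 / 28830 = 28734067.45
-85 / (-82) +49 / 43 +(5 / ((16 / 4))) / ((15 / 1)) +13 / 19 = 1183247 / 401964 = 2.94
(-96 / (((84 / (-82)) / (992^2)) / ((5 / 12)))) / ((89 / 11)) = 8876257280 / 1869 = 4749201.33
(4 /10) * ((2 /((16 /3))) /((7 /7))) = 3 /20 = 0.15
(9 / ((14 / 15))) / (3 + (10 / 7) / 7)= 945 / 314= 3.01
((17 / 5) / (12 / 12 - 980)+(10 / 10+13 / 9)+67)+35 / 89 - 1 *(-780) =37439447 / 44055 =849.83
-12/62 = -6/31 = -0.19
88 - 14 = 74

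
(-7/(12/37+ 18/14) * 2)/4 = -1813/834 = -2.17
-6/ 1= -6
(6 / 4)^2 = 9 / 4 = 2.25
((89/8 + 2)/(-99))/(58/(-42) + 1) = 245/704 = 0.35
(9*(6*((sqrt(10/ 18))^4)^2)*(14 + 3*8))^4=1459988194.58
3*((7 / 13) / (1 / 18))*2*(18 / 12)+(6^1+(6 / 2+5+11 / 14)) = 18567 / 182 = 102.02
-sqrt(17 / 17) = -1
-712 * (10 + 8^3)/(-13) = 371664/13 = 28589.54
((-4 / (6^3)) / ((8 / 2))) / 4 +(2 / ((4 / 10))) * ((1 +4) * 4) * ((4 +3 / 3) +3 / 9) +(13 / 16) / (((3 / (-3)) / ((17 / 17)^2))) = 460097 / 864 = 532.52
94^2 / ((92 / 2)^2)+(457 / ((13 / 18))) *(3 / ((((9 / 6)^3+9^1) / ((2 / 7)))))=25419497 / 529529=48.00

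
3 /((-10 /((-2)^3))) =12 /5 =2.40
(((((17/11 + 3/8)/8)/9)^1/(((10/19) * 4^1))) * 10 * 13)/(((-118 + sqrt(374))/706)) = -869381461/85852800- 14735279 * sqrt(374)/171705600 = -11.79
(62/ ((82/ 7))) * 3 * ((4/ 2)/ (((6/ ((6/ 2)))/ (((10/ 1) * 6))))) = 39060/ 41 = 952.68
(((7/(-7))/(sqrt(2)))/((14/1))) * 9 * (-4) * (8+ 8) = 144 * sqrt(2)/7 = 29.09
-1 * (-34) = 34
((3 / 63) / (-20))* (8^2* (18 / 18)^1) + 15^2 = 23609 / 105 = 224.85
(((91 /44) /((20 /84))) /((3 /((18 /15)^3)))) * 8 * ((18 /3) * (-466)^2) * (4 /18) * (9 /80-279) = -111104795076912 /34375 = -3232139493.15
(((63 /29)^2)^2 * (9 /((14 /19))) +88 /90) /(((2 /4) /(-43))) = -747307565659 /31827645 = -23479.83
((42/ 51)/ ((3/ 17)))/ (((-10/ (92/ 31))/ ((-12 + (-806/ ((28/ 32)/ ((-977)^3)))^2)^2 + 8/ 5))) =-754181081883477477323289600000000000000000000000.00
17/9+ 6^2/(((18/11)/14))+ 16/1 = 2933/9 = 325.89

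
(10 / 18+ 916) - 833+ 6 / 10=3787 / 45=84.16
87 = 87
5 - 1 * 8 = -3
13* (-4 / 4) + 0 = -13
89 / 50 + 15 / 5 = 239 / 50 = 4.78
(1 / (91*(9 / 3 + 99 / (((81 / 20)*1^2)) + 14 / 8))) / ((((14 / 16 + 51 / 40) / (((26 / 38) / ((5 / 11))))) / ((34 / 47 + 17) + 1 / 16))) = 1324125 / 282501443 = 0.00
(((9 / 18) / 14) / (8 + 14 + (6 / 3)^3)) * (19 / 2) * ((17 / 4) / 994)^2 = 5491 / 26558407680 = 0.00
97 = 97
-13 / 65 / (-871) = 1 / 4355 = 0.00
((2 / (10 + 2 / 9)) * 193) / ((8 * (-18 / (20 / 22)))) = -965 / 4048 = -0.24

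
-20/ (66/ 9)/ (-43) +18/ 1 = 8544/ 473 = 18.06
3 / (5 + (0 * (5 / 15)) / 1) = 3 / 5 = 0.60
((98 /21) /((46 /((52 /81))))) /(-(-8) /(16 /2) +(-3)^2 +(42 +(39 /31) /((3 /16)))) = 0.00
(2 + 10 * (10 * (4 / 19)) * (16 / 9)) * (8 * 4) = 215744 / 171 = 1261.66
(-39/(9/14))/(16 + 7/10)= -1820/501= -3.63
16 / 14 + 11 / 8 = 141 / 56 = 2.52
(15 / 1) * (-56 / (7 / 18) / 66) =-360 / 11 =-32.73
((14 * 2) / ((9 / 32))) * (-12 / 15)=-3584 / 45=-79.64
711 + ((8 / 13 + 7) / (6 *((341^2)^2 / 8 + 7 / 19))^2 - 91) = 531957915856931469754217036 / 857996638478921725409925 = 620.00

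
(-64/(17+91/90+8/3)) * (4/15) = -1536/1861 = -0.83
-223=-223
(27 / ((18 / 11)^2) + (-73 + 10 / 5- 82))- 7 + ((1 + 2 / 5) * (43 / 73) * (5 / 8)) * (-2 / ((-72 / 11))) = -3148537 / 21024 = -149.76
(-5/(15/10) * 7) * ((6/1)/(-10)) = 14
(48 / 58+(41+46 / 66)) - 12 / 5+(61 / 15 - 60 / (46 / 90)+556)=3542303 / 7337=482.80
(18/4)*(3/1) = 27/2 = 13.50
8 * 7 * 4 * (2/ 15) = 448/ 15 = 29.87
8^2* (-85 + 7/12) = -16208/3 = -5402.67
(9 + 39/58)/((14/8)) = 1122/203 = 5.53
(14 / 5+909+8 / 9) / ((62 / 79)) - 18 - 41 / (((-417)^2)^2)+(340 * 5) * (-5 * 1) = -68943289034317169 / 9373589139510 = -7355.06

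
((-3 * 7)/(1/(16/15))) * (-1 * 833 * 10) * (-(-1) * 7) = 1306144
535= 535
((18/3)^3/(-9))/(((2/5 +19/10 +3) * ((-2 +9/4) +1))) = -192/53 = -3.62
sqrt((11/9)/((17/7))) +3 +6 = sqrt(1309)/51 +9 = 9.71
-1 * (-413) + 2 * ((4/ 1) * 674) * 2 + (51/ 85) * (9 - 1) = 56009/ 5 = 11201.80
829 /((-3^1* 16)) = -829 /48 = -17.27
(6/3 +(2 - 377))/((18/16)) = -2984/9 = -331.56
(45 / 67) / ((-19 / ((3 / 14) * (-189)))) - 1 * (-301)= 769991 / 2546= 302.43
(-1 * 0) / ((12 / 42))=0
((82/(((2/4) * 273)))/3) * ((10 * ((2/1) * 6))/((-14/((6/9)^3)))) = -26240/51597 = -0.51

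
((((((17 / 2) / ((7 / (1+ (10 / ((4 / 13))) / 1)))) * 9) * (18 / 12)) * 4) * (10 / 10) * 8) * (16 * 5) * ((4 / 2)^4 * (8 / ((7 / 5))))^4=1651039115673600000 / 16807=98235206501671.92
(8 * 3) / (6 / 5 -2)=-30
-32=-32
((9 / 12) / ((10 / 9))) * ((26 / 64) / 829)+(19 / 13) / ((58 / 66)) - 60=-23337079833 / 400042240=-58.34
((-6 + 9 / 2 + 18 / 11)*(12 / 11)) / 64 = 9 / 3872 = 0.00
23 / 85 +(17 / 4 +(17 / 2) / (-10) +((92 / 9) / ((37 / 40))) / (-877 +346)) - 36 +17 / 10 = -921342961 / 30059910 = -30.65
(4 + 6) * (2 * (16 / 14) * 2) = 45.71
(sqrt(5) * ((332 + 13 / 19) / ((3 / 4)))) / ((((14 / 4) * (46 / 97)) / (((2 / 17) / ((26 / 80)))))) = 9343040 * sqrt(5) / 96577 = 216.32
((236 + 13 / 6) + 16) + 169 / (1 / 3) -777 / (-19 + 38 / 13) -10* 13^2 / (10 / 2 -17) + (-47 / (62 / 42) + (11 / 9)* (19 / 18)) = 965400883 / 1049598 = 919.78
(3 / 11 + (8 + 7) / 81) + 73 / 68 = 30929 / 20196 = 1.53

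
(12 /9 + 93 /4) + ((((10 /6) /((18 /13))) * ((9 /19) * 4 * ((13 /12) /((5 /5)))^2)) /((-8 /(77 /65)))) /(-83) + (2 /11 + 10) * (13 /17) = 16497424487 /509585472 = 32.37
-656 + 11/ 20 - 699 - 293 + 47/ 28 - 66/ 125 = -1440512/ 875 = -1646.30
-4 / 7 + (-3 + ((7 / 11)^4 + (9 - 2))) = 368191 / 102487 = 3.59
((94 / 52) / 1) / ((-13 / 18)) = -423 / 169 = -2.50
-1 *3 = -3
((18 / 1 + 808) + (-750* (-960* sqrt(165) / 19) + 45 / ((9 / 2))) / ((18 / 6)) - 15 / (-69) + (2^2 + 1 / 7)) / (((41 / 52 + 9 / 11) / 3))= 304527.94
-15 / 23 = -0.65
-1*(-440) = 440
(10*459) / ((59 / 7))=32130 / 59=544.58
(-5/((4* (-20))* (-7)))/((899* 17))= -1/1711696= -0.00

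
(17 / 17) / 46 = 1 / 46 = 0.02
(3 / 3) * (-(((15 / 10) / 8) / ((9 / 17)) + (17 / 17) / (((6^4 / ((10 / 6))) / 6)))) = -469 / 1296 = -0.36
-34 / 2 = -17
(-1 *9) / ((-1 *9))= 1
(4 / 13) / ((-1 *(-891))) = 4 / 11583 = 0.00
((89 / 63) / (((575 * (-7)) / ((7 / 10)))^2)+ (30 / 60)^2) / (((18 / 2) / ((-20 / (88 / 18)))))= -0.11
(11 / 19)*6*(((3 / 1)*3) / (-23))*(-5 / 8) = 1485 / 1748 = 0.85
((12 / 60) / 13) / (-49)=-1 / 3185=-0.00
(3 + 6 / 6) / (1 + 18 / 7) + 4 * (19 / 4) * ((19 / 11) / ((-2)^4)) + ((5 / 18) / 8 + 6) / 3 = 307853 / 59400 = 5.18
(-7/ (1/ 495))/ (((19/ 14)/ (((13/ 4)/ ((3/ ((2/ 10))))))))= -21021/ 38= -553.18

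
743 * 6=4458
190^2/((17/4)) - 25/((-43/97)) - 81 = 6191214/731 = 8469.51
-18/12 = -3/2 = -1.50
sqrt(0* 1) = 0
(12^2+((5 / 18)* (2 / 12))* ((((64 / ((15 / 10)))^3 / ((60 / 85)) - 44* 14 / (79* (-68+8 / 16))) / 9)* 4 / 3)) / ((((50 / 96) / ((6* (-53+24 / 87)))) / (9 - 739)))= 5989584724834304 / 15031251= 398475464.54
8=8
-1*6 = -6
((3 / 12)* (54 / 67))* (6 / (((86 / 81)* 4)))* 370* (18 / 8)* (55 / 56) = 232.75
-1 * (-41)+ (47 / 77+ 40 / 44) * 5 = 3742 / 77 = 48.60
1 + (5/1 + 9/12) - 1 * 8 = -5/4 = -1.25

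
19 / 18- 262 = -4697 / 18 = -260.94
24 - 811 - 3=-790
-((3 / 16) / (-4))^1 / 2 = 3 / 128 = 0.02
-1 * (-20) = 20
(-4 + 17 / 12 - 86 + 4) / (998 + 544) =-1015 / 18504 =-0.05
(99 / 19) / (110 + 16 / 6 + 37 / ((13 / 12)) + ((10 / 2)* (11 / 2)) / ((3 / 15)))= 7722 / 421363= 0.02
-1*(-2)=2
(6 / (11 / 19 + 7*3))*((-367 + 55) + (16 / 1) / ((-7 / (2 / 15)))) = -623048 / 7175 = -86.84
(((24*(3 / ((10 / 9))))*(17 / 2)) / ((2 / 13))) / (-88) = -17901 / 440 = -40.68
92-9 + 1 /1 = 84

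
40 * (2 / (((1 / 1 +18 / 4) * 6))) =2.42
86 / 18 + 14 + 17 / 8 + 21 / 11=18067 / 792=22.81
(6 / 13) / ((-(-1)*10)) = 3 / 65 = 0.05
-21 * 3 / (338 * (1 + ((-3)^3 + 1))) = 63 / 8450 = 0.01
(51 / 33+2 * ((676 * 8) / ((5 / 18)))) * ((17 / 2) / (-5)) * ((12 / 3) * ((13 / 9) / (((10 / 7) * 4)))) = -3313137191 / 49500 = -66932.06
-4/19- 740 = -14064/19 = -740.21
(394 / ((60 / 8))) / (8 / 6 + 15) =788 / 245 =3.22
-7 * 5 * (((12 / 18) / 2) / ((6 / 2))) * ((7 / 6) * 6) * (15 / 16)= -1225 / 48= -25.52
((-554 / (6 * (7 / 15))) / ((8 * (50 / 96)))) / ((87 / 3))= -1662 / 1015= -1.64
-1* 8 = -8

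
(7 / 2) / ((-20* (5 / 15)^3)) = -189 / 40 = -4.72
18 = 18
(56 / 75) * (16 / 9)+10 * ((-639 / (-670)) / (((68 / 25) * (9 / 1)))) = 5280301 / 3075300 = 1.72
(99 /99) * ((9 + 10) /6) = 19 /6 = 3.17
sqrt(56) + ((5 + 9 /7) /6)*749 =2*sqrt(14) + 2354 /3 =792.15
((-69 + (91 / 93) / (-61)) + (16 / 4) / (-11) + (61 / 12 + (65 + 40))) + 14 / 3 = 11324977 / 249612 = 45.37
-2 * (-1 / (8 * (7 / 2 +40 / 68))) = 17 / 278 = 0.06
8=8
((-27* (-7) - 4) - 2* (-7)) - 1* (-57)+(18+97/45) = 12427/45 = 276.16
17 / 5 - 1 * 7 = -18 / 5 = -3.60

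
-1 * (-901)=901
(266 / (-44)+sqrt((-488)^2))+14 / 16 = 42489 / 88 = 482.83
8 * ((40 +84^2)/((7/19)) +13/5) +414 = 5408178/35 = 154519.37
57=57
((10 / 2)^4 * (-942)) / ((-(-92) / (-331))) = 97438125 / 46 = 2118220.11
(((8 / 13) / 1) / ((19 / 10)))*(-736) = -238.38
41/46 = 0.89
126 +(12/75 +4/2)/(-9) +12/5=3204/25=128.16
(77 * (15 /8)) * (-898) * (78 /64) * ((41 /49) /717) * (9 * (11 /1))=-3909243195 /214144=-18255.21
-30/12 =-5/2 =-2.50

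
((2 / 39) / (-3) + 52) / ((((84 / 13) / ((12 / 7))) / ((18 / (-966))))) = -6082 / 23667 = -0.26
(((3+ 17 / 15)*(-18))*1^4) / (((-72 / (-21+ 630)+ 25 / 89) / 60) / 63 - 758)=5081018544 / 51766288141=0.10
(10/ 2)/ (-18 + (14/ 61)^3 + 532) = 1134905/ 116670978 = 0.01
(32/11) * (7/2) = 112/11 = 10.18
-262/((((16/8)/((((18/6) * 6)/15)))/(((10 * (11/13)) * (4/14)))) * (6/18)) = -103752/91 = -1140.13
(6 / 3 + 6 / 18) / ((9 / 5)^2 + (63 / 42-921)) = -350 / 137439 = -0.00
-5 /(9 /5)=-25 /9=-2.78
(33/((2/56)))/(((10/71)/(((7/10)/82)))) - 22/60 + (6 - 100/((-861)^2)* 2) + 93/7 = 74.92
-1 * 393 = -393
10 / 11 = 0.91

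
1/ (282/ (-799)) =-17/ 6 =-2.83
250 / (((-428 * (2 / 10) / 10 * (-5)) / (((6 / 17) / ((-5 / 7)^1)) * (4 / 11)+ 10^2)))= 11666500 / 20009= 583.06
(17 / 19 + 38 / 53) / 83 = 0.02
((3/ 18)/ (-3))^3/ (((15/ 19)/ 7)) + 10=874667/ 87480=10.00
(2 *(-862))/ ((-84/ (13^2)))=72839/ 21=3468.52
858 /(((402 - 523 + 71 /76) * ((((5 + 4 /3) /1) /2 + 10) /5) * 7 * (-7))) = 391248 /7064575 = 0.06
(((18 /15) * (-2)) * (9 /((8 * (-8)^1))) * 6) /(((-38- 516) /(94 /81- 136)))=5461 /11080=0.49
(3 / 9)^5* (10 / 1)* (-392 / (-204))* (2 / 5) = 392 / 12393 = 0.03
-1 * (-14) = 14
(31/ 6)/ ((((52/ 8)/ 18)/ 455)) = 6510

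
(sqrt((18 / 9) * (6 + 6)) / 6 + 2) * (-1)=-2 - sqrt(6) / 3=-2.82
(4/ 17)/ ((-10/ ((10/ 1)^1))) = -4/ 17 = -0.24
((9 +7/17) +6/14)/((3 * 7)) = 1171/2499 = 0.47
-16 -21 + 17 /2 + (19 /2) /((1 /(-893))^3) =-6765158620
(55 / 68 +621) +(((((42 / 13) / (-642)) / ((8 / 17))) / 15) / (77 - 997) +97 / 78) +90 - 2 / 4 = 1860209853623 / 2610628800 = 712.55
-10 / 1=-10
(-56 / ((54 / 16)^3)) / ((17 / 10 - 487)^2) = -2867200 / 463566319947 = -0.00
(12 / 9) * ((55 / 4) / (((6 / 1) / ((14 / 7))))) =6.11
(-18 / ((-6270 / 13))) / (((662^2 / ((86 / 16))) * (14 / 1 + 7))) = 559 / 25646038880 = 0.00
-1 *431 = -431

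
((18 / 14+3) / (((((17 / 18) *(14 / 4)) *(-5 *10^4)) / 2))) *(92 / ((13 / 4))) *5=-0.01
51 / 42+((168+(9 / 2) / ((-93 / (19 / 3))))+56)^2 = 1346476801 / 26908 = 50040.02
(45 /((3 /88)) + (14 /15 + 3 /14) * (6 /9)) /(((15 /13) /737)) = 843616.68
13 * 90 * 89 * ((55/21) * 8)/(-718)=-7636200/2513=-3038.68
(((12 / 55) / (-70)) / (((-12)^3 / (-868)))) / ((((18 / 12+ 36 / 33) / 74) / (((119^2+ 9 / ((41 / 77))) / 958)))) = -333372109 / 503740350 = -0.66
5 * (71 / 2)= 355 / 2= 177.50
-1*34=-34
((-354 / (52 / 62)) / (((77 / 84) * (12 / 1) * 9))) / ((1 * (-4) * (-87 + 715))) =1829 / 1077648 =0.00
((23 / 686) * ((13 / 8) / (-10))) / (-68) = 0.00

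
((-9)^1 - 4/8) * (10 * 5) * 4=-1900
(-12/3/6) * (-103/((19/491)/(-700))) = -70802200/57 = -1242143.86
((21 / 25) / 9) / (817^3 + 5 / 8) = 56 / 327203108175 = 0.00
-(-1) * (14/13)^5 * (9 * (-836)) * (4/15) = -5395450368/1856465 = -2906.30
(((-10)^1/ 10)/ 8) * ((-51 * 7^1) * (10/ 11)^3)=44625/ 1331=33.53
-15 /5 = -3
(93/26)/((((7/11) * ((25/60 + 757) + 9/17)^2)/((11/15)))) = 78050808/10877982406655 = 0.00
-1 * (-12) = 12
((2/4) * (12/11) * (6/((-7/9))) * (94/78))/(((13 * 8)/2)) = -1269/13013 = -0.10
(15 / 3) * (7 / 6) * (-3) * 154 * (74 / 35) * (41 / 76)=-3073.92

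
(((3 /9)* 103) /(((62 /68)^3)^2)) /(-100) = -39778713712 /66562776075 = -0.60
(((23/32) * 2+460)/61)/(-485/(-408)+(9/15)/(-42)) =13178655/2046062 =6.44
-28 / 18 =-14 / 9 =-1.56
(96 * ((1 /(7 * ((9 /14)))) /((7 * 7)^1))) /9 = 64 /1323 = 0.05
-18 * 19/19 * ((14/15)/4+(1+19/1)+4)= -2181/5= -436.20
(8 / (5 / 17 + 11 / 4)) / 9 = 544 / 1863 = 0.29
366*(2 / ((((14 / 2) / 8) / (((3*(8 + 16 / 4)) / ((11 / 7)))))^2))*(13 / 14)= 394647552 / 847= 465935.72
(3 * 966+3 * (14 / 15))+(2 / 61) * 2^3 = 884824 / 305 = 2901.06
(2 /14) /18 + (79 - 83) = -3.99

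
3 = 3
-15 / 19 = -0.79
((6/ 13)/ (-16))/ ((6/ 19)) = -19/ 208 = -0.09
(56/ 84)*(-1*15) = -10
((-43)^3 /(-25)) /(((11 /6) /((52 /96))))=1033591 /1100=939.63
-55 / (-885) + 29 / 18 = 1777 / 1062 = 1.67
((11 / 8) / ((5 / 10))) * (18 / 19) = 2.61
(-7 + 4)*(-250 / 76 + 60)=-6465 / 38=-170.13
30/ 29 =1.03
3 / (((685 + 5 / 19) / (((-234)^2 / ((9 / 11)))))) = 317889 / 1085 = 292.99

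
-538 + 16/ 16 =-537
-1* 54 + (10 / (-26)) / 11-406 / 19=-204871 / 2717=-75.40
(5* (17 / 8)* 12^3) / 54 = 340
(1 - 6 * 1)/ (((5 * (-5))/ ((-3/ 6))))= -1/ 10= -0.10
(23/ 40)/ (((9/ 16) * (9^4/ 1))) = 46/ 295245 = 0.00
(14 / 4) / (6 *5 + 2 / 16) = 28 / 241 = 0.12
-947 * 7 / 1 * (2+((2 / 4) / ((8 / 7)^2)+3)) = -4567381 / 128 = -35682.66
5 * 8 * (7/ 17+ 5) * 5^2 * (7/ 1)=644000/ 17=37882.35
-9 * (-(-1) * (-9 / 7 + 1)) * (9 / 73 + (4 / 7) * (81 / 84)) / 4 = 10854 / 25039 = 0.43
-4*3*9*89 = -9612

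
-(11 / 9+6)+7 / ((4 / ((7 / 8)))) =-1639 / 288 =-5.69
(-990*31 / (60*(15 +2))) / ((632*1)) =-1023 / 21488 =-0.05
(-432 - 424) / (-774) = 428 / 387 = 1.11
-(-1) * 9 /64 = 9 /64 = 0.14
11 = 11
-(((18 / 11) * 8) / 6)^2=-576 / 121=-4.76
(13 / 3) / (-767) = -1 / 177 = -0.01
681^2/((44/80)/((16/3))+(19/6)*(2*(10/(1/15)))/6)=445210560/152099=2927.11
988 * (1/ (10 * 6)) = 16.47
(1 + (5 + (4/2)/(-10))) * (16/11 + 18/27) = 406/33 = 12.30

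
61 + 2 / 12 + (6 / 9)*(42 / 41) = 15215 / 246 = 61.85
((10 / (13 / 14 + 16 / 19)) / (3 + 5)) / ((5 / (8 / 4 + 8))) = 665 / 471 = 1.41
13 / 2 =6.50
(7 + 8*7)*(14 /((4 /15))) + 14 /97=641683 /194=3307.64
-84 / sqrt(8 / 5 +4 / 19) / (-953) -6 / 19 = -6 / 19 +42 * sqrt(4085) / 40979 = -0.25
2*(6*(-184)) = -2208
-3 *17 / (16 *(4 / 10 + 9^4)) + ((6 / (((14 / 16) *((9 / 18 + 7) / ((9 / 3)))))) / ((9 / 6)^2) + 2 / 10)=78185113 / 55115760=1.42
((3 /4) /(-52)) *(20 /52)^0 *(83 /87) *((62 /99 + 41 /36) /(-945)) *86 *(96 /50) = 831577 /195945750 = 0.00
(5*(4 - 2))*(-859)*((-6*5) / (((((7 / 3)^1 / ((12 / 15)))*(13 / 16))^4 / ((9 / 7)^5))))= 827164470785605632 / 28813484238175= 28707.55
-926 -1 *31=-957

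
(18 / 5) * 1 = 18 / 5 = 3.60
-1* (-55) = 55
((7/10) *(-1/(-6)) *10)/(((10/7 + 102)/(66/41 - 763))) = -1529633/178104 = -8.59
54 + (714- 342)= 426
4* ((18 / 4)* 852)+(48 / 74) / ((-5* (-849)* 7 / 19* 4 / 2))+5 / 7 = 5620675811 / 366485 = 15336.71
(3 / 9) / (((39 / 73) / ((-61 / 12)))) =-4453 / 1404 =-3.17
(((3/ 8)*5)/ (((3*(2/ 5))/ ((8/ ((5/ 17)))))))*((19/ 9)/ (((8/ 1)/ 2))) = 1615/ 72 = 22.43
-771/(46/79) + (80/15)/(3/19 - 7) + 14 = -11758667/8970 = -1310.89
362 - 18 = 344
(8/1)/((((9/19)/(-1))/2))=-304/9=-33.78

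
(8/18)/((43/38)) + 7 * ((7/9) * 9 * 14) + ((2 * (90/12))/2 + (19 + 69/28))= 7751609/10836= 715.36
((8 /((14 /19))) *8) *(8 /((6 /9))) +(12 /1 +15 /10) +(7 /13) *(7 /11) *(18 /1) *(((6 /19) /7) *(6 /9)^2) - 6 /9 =120417967 /114114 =1055.24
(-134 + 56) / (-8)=39 / 4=9.75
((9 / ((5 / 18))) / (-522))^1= -9 / 145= -0.06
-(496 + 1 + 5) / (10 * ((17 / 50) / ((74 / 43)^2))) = -13744760 / 31433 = -437.27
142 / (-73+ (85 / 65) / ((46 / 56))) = -42458 / 21351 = -1.99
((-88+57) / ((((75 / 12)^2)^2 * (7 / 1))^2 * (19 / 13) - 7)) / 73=-26411008 / 10370330375191227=-0.00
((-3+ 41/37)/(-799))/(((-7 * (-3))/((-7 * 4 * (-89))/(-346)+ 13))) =590/902541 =0.00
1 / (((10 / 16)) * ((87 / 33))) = 88 / 145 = 0.61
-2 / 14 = -1 / 7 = -0.14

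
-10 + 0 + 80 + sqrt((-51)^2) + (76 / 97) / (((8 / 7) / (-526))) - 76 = -30614 / 97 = -315.61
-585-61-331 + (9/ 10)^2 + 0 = -97619/ 100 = -976.19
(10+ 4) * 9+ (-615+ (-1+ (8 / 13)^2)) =-82746 / 169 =-489.62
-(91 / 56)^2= -169 / 64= -2.64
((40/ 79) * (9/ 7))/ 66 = 60/ 6083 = 0.01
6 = 6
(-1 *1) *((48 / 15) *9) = -144 / 5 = -28.80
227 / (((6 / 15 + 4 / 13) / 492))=3629730 / 23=157814.35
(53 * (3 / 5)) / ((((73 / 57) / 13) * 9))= 13091 / 365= 35.87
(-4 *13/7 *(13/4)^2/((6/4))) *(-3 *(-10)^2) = 109850/7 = 15692.86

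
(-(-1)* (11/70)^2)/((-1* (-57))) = 121/279300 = 0.00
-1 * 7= -7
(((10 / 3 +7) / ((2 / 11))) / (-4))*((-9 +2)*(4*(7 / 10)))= 278.48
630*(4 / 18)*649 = 90860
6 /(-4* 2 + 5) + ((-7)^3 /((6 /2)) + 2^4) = -301 /3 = -100.33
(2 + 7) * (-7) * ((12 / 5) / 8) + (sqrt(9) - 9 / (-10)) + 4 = -11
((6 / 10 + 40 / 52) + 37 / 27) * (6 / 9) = 9616 / 5265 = 1.83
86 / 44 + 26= 615 / 22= 27.95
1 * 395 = 395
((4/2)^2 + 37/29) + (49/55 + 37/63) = 678683/100485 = 6.75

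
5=5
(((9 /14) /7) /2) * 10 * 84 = 270 /7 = 38.57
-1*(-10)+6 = 16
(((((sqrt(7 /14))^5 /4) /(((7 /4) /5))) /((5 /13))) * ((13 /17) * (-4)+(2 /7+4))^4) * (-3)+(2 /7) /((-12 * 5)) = -2215062798 * sqrt(2) /1403737447-1 /210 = -2.24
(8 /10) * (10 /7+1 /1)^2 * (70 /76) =578 /133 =4.35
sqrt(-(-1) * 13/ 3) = 2.08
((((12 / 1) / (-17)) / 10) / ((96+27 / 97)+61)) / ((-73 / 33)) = 9603 / 47331740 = 0.00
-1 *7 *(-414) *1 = 2898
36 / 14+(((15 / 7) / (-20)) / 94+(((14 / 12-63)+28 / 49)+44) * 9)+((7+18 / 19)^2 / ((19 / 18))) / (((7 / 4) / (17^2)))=175632402243 / 18052888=9728.77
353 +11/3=1070/3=356.67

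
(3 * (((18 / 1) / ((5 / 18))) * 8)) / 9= 864 / 5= 172.80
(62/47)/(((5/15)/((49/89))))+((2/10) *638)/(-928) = 683107/334640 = 2.04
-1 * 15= -15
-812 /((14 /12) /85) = -59160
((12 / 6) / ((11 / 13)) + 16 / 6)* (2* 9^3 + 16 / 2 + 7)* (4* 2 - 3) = 407530 / 11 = 37048.18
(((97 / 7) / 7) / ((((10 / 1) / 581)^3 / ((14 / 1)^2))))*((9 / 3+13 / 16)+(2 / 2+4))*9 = 24141361176513 / 4000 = 6035340294.13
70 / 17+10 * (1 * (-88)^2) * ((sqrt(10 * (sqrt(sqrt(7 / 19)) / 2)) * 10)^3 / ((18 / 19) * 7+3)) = 70 / 17+387200000 * 19^(5 / 8) * sqrt(5) * 7^(3 / 8) / 183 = 61816164.59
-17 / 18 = -0.94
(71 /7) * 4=284 /7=40.57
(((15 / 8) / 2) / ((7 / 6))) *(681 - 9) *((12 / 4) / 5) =324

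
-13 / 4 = -3.25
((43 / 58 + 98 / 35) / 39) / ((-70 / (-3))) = 79 / 20300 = 0.00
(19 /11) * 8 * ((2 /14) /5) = 152 /385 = 0.39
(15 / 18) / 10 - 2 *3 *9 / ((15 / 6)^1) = -1291 / 60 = -21.52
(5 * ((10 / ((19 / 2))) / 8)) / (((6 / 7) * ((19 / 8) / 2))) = 700 / 1083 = 0.65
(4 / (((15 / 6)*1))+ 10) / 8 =1.45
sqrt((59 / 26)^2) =59 / 26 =2.27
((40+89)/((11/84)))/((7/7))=10836/11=985.09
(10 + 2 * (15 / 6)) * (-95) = -1425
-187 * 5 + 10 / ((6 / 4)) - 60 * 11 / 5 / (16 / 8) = -2983 / 3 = -994.33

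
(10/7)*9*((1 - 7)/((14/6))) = -1620/49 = -33.06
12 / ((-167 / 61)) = -732 / 167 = -4.38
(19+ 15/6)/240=43/480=0.09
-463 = -463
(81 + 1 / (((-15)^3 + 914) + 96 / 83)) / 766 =8268722 / 78195961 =0.11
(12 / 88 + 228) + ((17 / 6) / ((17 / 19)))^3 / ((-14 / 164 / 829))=-2562538879 / 8316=-308145.61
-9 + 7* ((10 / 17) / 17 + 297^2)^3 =115966026145699469519596 / 24137569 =4804378856284138.20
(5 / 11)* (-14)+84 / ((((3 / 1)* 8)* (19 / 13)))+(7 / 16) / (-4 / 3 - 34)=-1411221 / 354464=-3.98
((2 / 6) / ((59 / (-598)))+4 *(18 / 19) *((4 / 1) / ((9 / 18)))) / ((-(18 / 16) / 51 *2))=-6160120 / 10089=-610.58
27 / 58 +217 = 12613 / 58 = 217.47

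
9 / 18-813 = -812.50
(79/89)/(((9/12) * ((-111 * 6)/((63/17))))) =-1106/167943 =-0.01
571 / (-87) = -571 / 87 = -6.56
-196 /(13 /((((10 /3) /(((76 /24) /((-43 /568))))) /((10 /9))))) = 18963 /17537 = 1.08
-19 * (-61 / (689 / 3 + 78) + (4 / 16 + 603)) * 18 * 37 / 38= -741413511 / 3692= -200816.23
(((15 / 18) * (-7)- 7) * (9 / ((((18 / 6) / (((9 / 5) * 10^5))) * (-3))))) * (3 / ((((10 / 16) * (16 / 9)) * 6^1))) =1039500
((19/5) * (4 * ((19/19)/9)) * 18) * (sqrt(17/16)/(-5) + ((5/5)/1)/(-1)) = -152/5 - 38 * sqrt(17)/25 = -36.67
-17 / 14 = -1.21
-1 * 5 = -5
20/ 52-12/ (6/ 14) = -359/ 13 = -27.62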